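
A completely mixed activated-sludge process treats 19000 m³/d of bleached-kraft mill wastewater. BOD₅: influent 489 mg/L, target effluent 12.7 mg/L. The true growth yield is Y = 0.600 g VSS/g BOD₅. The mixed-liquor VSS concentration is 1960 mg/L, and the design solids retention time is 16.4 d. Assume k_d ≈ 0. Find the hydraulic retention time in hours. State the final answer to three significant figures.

τ ≈ 57.4 h

Biomass mass balance (decay neglected): V·X = Y·Q·(S₀ − S)·θ_c, so V = 0.600 × 19000 × (489 − 12.7) × 16.4 / 1960 = 45433 m³.
HRT = V/Q = 45433 m³ / 19000 m³·d⁻¹ = 2.391 d × 24 = 57.39 h.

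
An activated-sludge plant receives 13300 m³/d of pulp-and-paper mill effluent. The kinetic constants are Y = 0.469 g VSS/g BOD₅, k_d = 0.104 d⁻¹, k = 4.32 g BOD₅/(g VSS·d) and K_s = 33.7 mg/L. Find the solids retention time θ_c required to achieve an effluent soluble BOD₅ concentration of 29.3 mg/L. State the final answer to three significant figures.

Specific growth rate at S = 29.3 mg/L: μ = YkS/(K_s+S) = 0.469·4.32·29.3/(33.7+29.3) = 0.9423 d⁻¹.
1/θ_c = 0.9423 − 0.104 = 0.8383 d⁻¹, so θ_c = 1.193 d.

θ_c ≈ 1.19 d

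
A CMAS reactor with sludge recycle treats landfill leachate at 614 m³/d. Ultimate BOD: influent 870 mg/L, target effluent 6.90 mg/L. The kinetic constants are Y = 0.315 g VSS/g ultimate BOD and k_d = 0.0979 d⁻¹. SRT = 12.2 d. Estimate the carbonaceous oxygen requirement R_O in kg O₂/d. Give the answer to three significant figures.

R_O ≈ 422 kg O₂/d

The observed yield is Y_obs = Y/(1 + k_d·θ_c) = 0.315 / (1 + 0.0979 × 12.2) = 0.315 / 2.194 = 0.1435 g VSS per g ultimate BOD removed.
ΔS = 870 − 6.90 = 863.1 mg/L, so the substrate removal rate is 614 × 863.1/1000 = 529.9 kg ultimate BOD/d.
Net sludge production P_X = 0.1435 × 529.9 = 76.07 kg VSS/d.
R_O = Q·ΔS − 1.42 P_X = 529.9 − 108.0 = 421.9 kg O₂/d.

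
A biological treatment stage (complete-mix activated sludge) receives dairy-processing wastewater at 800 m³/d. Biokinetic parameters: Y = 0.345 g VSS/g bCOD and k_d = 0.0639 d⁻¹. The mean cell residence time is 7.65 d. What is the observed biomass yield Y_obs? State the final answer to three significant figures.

Y_obs ≈ 0.232 g VSS/g bCOD

Observed yield with endogenous decay: Y_obs = Y / (1 + k_d·θ_c) = 0.345 / (1 + 0.0639 × 7.65) = 0.345 / 1.489 = 0.2317 g VSS/g bCOD.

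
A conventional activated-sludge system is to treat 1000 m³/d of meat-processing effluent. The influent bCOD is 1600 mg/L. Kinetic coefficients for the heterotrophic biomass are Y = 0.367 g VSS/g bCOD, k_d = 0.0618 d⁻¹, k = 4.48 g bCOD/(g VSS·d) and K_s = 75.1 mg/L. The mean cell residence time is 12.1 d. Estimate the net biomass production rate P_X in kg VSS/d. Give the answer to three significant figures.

P_X ≈ 334 kg VSS/d

Effluent substrate depends only on kinetics and SRT: S = K_s(1 + k_d θ_c) / [θ_c(Yk − k_d) − 1] = 75.1 × (1 + 0.0618 × 12.1) / [12.1 × (0.367 × 4.48 − 0.0618) − 1] = 131.3 / 18.15 = 7.233 mg/L.
The observed yield is Y_obs = Y/(1 + k_d·θ_c) = 0.367 / (1 + 0.0618 × 12.1) = 0.367 / 1.748 = 0.2100 g VSS per g bCOD removed.
ΔS = 1600 − 7.23 = 1593 mg/L, so the substrate removal rate is 1000 × 1593/1000 = 1593 kg bCOD/d.
P_X = Y_obs · Q(S₀ − S) = 0.2100 × 1593 = 334.5 kg VSS/d.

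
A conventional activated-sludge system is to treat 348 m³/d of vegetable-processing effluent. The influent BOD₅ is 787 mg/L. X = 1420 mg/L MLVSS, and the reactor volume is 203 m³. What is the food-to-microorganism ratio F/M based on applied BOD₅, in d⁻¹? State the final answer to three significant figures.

F/M = applied load / biomass = Q·S₀/(V·X) = 348 × 787 / (203.0 × 1420) = 0.9501 d⁻¹.

F/M ≈ 0.950 d⁻¹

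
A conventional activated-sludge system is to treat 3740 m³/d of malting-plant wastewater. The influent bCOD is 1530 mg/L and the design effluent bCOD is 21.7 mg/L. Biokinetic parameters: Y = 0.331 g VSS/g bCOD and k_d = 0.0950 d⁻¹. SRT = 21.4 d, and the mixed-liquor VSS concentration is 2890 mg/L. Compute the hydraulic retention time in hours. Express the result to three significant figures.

Rearranging the biomass balance for a CMAS with decay, V = Y·Q·ΔS·θ_c / [X·(1+k_d θ_c)] = 0.331 × 3740 × (1530 − 21.7) × 21.4 / [2890 × (1 + 0.0950 × 21.4)] = 4×10^7 / 8765 = 4559 m³.
τ = V/Q = 4559/3740 = 1.219 d, or 29.25 h.

τ ≈ 29.3 h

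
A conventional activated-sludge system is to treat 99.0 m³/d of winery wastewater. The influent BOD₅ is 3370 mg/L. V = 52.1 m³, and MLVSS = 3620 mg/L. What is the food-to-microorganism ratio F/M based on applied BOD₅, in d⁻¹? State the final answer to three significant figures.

F/M = applied load / biomass = Q·S₀/(V·X) = 99.0 × 3370 / (52.10 × 3620) = 1.769 d⁻¹.

F/M ≈ 1.77 d⁻¹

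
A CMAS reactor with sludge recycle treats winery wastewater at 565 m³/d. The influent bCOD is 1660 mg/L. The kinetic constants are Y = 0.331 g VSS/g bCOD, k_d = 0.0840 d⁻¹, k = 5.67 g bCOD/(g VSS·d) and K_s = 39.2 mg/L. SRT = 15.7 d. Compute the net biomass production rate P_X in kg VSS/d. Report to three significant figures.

P_X ≈ 134 kg VSS/d

Effluent substrate depends only on kinetics and SRT: S = K_s(1 + k_d θ_c) / [θ_c(Yk − k_d) − 1] = 39.2 × (1 + 0.0840 × 15.7) / [15.7 × (0.331 × 5.67 − 0.0840) − 1] = 90.90 / 27.15 = 3.348 mg/L.
Y_obs = Y / (1 + k_d θ_c) = 0.331 / (1 + 0.0840 × 15.7) = 0.331 / 2.319 = 0.1427.
Q·(S₀ − S) = 565 × (1660 − 3.35) × 10⁻³ = 936.0 kg/d removed.
Net biomass production P_X = Y_obs × Q·(S₀ − S) = 0.1427 × 936.0 = 133.6 kg VSS/d.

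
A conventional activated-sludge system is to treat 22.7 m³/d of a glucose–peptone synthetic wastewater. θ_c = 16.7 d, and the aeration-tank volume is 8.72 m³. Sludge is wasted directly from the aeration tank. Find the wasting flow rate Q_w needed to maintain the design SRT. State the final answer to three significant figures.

Wasting from the aeration tank: Q_w = V / θ_c = 8.720 / 16.7 = 0.5222 m³/d.

Q_w ≈ 0.522 m³/d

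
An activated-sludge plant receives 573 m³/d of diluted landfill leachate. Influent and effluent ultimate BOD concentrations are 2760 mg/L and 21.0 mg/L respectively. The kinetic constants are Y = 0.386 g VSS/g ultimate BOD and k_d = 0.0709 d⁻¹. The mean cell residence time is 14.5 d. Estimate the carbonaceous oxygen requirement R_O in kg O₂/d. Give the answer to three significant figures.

Correct the yield for decay: Y_obs = Y/(1 + k_d θ_c) = 0.386 / (1 + 0.0709 × 14.5) = 0.386 / 2.028 = 0.1903.
Mass of ultimate BOD removed per day: Q(S₀ − S) = 573 × 2739 g/m³ = 1569 kg/d.
Net sludge production P_X = 0.1903 × 1569 = 298.7 kg VSS/d.
Carbonaceous O₂ demand = substrate oxidised − cell-mass equivalent = 1569 − 1.42 × 298.7 = 1145 kg O₂/d.

R_O ≈ 1150 kg O₂/d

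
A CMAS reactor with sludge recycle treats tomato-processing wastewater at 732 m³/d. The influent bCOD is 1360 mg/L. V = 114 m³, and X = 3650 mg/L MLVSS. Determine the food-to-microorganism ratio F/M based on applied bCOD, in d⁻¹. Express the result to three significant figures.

F/M ≈ 2.39 d⁻¹

F/M = applied load / biomass = Q·S₀/(V·X) = 732 × 1360 / (114.0 × 3650) = 2.393 d⁻¹.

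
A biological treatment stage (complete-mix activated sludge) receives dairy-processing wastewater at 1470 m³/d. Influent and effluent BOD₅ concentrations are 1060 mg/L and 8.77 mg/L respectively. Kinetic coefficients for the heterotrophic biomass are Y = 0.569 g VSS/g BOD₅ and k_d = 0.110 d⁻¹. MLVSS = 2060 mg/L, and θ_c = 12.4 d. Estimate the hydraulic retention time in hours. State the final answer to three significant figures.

From the SRT design equation V = Y Q (S₀−S) θ_c / [X (1 + k_d θ_c)] = 0.569 × 1470 × (1060 − 8.77) × 12.4 / [2060 × (1 + 0.110 × 12.4)] = 1.09×10^7 / 4870 = 2239 m³.
Hydraulic retention time τ = V/Q = 2239 / 1470 = 1.523 d = 36.55 h.

τ ≈ 36.6 h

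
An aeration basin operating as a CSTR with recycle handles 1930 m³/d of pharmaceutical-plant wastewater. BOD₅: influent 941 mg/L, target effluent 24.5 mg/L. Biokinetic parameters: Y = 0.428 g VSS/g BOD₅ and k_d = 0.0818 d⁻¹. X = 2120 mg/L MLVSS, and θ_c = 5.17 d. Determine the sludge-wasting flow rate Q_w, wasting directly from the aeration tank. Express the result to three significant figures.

From the SRT design equation V = Y Q (S₀−S) θ_c / [X (1 + k_d θ_c)] = 0.428 × 1930 × (941 − 24.5) × 5.17 / [2120 × (1 + 0.0818 × 5.17)] = 3.91×10^6 / 3017 = 1298 m³.
Wasting from the aeration tank: Q_w = V / θ_c = 1298 / 5.17 = 251.0 m³/d.

Q_w ≈ 251 m³/d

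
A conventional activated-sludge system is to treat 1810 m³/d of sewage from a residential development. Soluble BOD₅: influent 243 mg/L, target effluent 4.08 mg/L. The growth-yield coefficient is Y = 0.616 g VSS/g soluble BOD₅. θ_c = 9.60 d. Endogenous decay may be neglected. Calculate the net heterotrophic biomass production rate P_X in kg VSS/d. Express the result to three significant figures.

Since k_d ≈ 0, Y_obs = Y = 0.616 g VSS/g soluble BOD₅.
Substrate removed = Q·(S₀ − S) = 1810 m³/d × (243 − 4.08) g/m³ = 4.32×10^5 g/d = 432.4 kg/d.
P_X = Y_obs · Q(S₀ − S) = 0.6160 × 432.4 = 266.4 kg VSS/d.

P_X ≈ 266 kg VSS/d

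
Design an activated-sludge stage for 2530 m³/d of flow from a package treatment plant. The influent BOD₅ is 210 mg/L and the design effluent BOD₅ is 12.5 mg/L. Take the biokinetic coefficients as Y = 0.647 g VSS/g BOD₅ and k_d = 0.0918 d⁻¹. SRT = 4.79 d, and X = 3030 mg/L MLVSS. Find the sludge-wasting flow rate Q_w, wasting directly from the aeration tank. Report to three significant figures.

Rearranging the biomass balance for a CMAS with decay, V = Y·Q·ΔS·θ_c / [X·(1+k_d θ_c)] = 0.647 × 2530 × (210 − 12.5) × 4.79 / [3030 × (1 + 0.0918 × 4.79)] = 1.55×10^6 / 4362 = 355.0 m³.
With mixed-liquor wasting, θ_c = V/Q_w, so Q_w = V/θ_c = 355.0/4.79 = 74.11 m³/d.

Q_w ≈ 74.1 m³/d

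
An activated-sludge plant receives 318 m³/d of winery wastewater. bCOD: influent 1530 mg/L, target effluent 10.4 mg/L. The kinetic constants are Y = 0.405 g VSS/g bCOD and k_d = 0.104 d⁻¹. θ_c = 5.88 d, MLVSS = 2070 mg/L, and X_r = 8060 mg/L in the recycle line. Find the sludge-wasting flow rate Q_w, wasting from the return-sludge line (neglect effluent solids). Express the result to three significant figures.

Q_w ≈ 15.1 m³/d

Rearranging the biomass balance for a CMAS with decay, V = Y·Q·ΔS·θ_c / [X·(1+k_d θ_c)] = 0.405 × 318 × (1530 − 10.4) × 5.88 / [2070 × (1 + 0.104 × 5.88)] = 1.15×10^6 / 3336 = 345.0 m³.
Wasting from the return line (neglecting effluent solids): Q_w = V·X / (θ_c·X_r) = 345.0 × 2070 / (5.88 × 8060) = 15.07 m³/d.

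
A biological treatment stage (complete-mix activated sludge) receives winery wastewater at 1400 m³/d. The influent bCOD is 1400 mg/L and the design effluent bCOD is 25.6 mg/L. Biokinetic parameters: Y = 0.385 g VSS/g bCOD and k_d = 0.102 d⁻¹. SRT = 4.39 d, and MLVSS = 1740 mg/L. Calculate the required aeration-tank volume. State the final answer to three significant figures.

Steady-state biomass mass balance: V·X·(1 + k_d·θ_c) = Y·Q·(S₀ − S)·θ_c, so V = 0.385 × 1400 × (1400 − 25.6) × 4.39 / [1740 × (1 + 0.102 × 4.39)] = 3.25×10^6 / 2519 = 1291 m³.

V ≈ 1290 m³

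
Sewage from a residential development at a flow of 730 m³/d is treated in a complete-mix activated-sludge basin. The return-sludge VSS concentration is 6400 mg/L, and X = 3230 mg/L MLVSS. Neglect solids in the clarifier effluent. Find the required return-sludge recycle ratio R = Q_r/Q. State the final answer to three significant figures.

R ≈ 1.02

R = Q_r/Q = X/(X_r − X) = 3230 / (6400 − 3230) = 1.019.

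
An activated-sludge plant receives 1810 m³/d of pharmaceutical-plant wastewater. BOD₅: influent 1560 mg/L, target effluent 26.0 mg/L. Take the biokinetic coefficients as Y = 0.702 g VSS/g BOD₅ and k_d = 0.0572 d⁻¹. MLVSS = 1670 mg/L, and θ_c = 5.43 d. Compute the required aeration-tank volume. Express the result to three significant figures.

V ≈ 4840 m³

From the SRT design equation V = Y Q (S₀−S) θ_c / [X (1 + k_d θ_c)] = 0.702 × 1810 × (1560 − 26.0) × 5.43 / [1670 × (1 + 0.0572 × 5.43)] = 1.06×10^7 / 2189 = 4836 m³.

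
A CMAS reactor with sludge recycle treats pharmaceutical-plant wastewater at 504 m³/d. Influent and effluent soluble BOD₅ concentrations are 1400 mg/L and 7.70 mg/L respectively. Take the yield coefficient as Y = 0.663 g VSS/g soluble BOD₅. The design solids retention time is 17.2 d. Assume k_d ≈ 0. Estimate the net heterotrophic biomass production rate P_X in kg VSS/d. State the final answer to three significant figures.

With endogenous decay neglected, the observed yield equals the true yield: Y_obs = Y = 0.663 g VSS/g soluble BOD₅.
Q·(S₀ − S) = 504 × (1400 − 7.70) × 10⁻³ = 701.7 kg/d removed.
Biomass produced: P_X = Y_obs·Q·ΔS = 0.6630 × 701.7 ≈ 465.2 kg VSS/d.

P_X ≈ 465 kg VSS/d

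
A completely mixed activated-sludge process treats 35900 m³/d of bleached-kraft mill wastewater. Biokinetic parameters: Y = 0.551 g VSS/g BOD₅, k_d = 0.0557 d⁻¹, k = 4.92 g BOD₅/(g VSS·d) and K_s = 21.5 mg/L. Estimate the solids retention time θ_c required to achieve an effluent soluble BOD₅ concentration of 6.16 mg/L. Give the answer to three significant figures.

θ_c ≈ 1.82 d

Specific growth rate at S = 6.16 mg/L: μ = YkS/(K_s+S) = 0.551·4.92·6.16/(21.5+6.16) = 0.6037 d⁻¹.
θ_c = 1/(μ − k_d) = 1/(0.6037 − 0.0557) = 1/0.5480 = 1.825 d.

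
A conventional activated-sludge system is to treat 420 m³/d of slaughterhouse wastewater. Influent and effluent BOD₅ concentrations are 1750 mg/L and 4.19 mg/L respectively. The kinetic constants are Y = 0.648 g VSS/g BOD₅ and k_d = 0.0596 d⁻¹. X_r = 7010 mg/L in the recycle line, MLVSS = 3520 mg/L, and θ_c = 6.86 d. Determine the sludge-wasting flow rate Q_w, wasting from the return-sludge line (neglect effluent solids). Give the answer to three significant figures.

Q_w ≈ 48.1 m³/d

From the SRT design equation V = Y Q (S₀−S) θ_c / [X (1 + k_d θ_c)] = 0.648 × 420 × (1750 − 4.19) × 6.86 / [3520 × (1 + 0.0596 × 6.86)] = 3.26×10^6 / 4959 = 657.3 m³.
θ_c = V·X/(Q_w·X_r) when wasting from the recycle, so Q_w = V·X/(θ_c·X_r) = 657.3 × 3520 / (6.86 × 7010) = 48.11 m³/d.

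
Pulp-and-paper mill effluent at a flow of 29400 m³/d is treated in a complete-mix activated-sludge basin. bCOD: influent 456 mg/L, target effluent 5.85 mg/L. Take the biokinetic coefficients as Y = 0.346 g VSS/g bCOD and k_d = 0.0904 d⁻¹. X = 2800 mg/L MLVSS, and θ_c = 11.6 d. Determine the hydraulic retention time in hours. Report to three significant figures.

τ ≈ 7.56 h

Rearranging the biomass balance for a CMAS with decay, V = Y·Q·ΔS·θ_c / [X·(1+k_d θ_c)] = 0.346 × 29400 × (456 − 5.85) × 11.6 / [2800 × (1 + 0.0904 × 11.6)] = 5.31×10^7 / 5736 = 9260 m³.
HRT = V/Q = 9260 m³ / 29400 m³·d⁻¹ = 0.3150 d × 24 = 7.559 h.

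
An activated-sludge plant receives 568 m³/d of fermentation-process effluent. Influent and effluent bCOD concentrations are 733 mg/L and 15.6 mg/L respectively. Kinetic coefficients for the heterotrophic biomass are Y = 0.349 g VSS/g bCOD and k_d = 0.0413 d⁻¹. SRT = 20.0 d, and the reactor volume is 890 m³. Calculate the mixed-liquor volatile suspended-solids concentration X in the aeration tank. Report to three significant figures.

X = Y·Q·ΔS·θ_c / [V·(1 + k_d θ_c)] = 0.349 × 568 × (733 − 15.6) × 20.0 / [890 × (1 + 0.0413 × 20.0)] = 1750 mg/L.

X ≈ 1750 mg/L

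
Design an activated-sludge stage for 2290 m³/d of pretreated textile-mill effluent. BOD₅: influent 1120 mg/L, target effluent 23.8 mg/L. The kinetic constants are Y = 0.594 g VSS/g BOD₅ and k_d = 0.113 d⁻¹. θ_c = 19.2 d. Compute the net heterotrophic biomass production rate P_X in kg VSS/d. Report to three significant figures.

P_X ≈ 470 kg VSS/d

Y_obs = Y / (1 + k_d θ_c) = 0.594 / (1 + 0.113 × 19.2) = 0.594 / 3.170 = 0.1874.
Q·(S₀ − S) = 2290 × (1120 − 23.8) × 10⁻³ = 2510 kg/d removed.
So the net sludge growth is P_X = 0.1874 × 2510 = 470.4 kg VSS/d.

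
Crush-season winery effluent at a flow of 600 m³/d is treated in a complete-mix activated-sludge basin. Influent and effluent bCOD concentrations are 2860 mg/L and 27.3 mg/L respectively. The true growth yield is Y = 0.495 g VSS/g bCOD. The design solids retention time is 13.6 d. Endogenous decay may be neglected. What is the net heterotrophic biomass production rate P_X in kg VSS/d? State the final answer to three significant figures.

P_X ≈ 841 kg VSS/d

Since k_d ≈ 0, Y_obs = Y = 0.495 g VSS/g bCOD.
Mass of bCOD removed per day: Q(S₀ − S) = 600 × 2833 g/m³ = 1700 kg/d.
Biomass produced: P_X = Y_obs·Q·ΔS = 0.4950 × 1700 ≈ 841.3 kg VSS/d.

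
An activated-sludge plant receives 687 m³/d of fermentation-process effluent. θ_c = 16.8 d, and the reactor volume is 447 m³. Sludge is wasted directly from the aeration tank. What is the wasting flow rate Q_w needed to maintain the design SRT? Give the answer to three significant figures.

Q_w ≈ 26.6 m³/d

For wasting at MLVSS concentration, Q_w = V/θ_c = 447.0/16.8 = 26.61 m³/d.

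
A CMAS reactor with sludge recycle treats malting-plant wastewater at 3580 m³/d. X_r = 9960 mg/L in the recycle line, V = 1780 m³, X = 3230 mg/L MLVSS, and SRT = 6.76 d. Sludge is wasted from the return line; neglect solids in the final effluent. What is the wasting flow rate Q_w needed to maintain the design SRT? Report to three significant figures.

Q_w ≈ 85.4 m³/d

θ_c = V·X/(Q_w·X_r) when wasting from the recycle, so Q_w = V·X/(θ_c·X_r) = 1780 × 3230 / (6.76 × 9960) = 85.39 m³/d.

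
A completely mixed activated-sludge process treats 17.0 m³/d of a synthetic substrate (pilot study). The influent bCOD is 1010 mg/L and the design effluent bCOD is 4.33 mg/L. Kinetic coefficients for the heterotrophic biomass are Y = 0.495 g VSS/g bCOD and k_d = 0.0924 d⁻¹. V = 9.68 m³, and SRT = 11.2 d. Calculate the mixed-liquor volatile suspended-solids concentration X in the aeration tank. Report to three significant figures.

X = Y·Q·ΔS·θ_c / [V·(1 + k_d θ_c)] = 0.495 × 17.0 × (1010 − 4.33) × 11.2 / [9.68 × (1 + 0.0924 × 11.2)] = 4812 mg/L.

X ≈ 4810 mg/L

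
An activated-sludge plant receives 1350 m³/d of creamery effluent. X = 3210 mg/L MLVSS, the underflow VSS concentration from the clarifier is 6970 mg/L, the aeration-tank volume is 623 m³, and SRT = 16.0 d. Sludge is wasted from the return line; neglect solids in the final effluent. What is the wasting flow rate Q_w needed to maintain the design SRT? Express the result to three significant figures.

Q_w ≈ 17.9 m³/d

Wasting from the return line (neglecting effluent solids): Q_w = V·X / (θ_c·X_r) = 623.0 × 3210 / (16.0 × 6970) = 17.93 m³/d.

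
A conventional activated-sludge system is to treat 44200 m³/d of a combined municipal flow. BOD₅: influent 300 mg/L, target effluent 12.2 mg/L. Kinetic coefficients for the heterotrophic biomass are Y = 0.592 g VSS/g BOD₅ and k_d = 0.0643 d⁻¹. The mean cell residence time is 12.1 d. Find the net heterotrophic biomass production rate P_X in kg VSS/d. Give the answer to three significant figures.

P_X ≈ 4240 kg VSS/d

Observed yield with endogenous decay: Y_obs = Y / (1 + k_d·θ_c) = 0.592 / (1 + 0.0643 × 12.1) = 0.592 / 1.778 = 0.3330 g VSS/g BOD₅.
Substrate removed = Q·(S₀ − S) = 44200 m³/d × (300 − 12.2) g/m³ = 1.27×10^7 g/d = 12721 kg/d.
So the net sludge growth is P_X = 0.3330 × 12721 = 4235 kg VSS/d.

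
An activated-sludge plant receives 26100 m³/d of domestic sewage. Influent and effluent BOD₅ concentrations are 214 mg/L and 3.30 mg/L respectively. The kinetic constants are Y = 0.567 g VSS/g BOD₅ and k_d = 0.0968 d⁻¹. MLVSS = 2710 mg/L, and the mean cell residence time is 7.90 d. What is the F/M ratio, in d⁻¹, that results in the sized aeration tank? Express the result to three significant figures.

From the SRT design equation V = Y Q (S₀−S) θ_c / [X (1 + k_d θ_c)] = 0.567 × 26100 × (214 − 3.30) × 7.90 / [2710 × (1 + 0.0968 × 7.90)] = 2.46×10^7 / 4782 = 5151 m³.
Food-to-microorganism ratio F/M = Q S₀ / (V X) = 26100 × 214 / (5151 × 2710) = 0.4001 d⁻¹.

F/M ≈ 0.400 d⁻¹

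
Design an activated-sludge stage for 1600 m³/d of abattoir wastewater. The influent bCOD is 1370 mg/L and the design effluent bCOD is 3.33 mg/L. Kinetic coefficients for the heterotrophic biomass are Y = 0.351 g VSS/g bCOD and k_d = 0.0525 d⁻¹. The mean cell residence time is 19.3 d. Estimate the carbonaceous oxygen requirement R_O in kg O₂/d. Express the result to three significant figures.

Y_obs = Y / (1 + k_d θ_c) = 0.351 / (1 + 0.0525 × 19.3) = 0.351 / 2.013 = 0.1743.
ΔS = 1370 − 3.33 = 1367 mg/L, so the substrate removal rate is 1600 × 1367/1000 = 2187 kg bCOD/d.
Net sludge production P_X = 0.1743 × 2187 = 381.2 kg VSS/d.
R_O = Q·(S₀ − S) − 1.42·P_X = 2187 − 1.42 × 381.2 = 1645 kg O₂/d.

R_O ≈ 1650 kg O₂/d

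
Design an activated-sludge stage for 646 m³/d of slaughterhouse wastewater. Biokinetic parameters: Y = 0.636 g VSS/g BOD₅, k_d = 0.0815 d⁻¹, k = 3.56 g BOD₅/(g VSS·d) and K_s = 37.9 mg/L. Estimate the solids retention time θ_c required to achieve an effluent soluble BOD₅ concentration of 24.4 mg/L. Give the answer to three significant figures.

Specific growth rate at S = 24.4 mg/L: μ = YkS/(K_s+S) = 0.636·3.56·24.4/(37.9+24.4) = 0.8868 d⁻¹.
Then 1/θ_c = μ − k_d = 0.8868 − 0.0815 = 0.8053 d⁻¹, giving θ_c = 1.242 d.

θ_c ≈ 1.24 d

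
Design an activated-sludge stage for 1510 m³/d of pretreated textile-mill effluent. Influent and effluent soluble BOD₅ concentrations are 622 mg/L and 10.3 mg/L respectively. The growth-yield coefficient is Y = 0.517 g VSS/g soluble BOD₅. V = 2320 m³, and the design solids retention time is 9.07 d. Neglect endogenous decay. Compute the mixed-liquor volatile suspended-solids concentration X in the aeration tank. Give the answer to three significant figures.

X ≈ 1870 mg/L

Without decay, X = Y Q (S₀−S) θ_c / V = 0.517 × 1510 × (622 − 10.3) × 9.07 / 2320 = 1867 mg/L.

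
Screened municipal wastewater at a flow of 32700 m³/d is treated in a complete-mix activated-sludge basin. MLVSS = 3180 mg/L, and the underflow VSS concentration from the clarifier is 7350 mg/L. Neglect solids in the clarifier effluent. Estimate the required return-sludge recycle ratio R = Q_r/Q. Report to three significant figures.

R ≈ 0.763

Mass balance around the secondary clarifier (neglecting effluent solids): R = X / (X_r − X) = 3180 / (7350 − 3180) = 0.7626.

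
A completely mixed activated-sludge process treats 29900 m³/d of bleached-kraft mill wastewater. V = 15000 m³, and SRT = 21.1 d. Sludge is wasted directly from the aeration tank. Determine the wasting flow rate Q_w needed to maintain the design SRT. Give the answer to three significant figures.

Wasting from the aeration tank: Q_w = V / θ_c = 15000 / 21.1 = 710.9 m³/d.

Q_w ≈ 711 m³/d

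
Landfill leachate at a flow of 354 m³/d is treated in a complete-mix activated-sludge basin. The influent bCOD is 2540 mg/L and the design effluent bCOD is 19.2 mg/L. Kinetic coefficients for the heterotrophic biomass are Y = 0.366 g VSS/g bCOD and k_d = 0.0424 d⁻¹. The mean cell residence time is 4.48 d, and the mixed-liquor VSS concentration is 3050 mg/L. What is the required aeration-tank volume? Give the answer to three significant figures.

V ≈ 403 m³

Rearranging the biomass balance for a CMAS with decay, V = Y·Q·ΔS·θ_c / [X·(1+k_d θ_c)] = 0.366 × 354 × (2540 − 19.2) × 4.48 / [3050 × (1 + 0.0424 × 4.48)] = 1.46×10^6 / 3629 = 403.2 m³.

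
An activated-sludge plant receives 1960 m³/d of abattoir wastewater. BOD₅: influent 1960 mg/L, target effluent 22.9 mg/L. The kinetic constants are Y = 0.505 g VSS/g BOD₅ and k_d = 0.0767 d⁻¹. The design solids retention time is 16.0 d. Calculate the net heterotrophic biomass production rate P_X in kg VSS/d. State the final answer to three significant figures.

P_X ≈ 861 kg VSS/d

Correct the yield for decay: Y_obs = Y/(1 + k_d θ_c) = 0.505 / (1 + 0.0767 × 16.0) = 0.505 / 2.227 = 0.2267.
Substrate removed = Q·(S₀ − S) = 1960 m³/d × (1960 − 22.9) g/m³ = 3.8×10^6 g/d = 3797 kg/d.
Net biomass production P_X = Y_obs × Q·(S₀ − S) = 0.2267 × 3797 = 860.9 kg VSS/d.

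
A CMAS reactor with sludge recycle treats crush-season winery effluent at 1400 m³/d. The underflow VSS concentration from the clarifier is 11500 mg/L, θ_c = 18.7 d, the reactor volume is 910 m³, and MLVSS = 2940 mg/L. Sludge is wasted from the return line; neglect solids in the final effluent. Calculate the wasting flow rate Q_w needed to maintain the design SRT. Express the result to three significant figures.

Wasting from the return line (neglecting effluent solids): Q_w = V·X / (θ_c·X_r) = 910.0 × 2940 / (18.7 × 11500) = 12.44 m³/d.

Q_w ≈ 12.4 m³/d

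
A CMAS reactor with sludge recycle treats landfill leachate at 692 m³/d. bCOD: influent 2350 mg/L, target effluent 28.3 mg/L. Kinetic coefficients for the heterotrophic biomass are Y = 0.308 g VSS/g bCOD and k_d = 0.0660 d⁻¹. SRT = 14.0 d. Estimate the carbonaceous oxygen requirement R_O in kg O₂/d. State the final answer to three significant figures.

R_O ≈ 1240 kg O₂/d

Observed yield with endogenous decay: Y_obs = Y / (1 + k_d·θ_c) = 0.308 / (1 + 0.0660 × 14.0) = 0.308 / 1.924 = 0.1601 g VSS/g bCOD.
Mass of bCOD removed per day: Q(S₀ − S) = 692 × 2322 g/m³ = 1607 kg/d.
Biomass synthesised: P_X = Y_obs × 1607 = 257.2 kg VSS/d.
R_O = Q·(S₀ − S) − 1.42·P_X = 1607 − 1.42 × 257.2 = 1241 kg O₂/d.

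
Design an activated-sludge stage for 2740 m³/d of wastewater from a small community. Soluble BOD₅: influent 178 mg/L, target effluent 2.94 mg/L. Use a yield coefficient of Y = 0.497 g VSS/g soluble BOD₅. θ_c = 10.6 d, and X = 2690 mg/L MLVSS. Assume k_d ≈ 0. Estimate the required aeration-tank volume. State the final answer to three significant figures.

V ≈ 939 m³

V·X = Y·Q·ΔS·θ_c gives V = 0.497 × 2740 × (178 − 2.94) × 10.6 / 2690 = 939.4 m³.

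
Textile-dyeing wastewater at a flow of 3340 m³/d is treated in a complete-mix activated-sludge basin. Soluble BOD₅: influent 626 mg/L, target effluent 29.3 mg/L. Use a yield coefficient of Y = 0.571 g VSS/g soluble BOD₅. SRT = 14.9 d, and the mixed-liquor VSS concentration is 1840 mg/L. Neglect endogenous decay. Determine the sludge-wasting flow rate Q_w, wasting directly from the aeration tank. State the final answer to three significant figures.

Q_w ≈ 618 m³/d

With k_d = 0 the design equation reduces to V = Y Q (S₀−S) θ_c / X = 0.571 × 3340 × (626 − 29.3) × 14.9 / 1840 = 9215 m³.
With mixed-liquor wasting, θ_c = V/Q_w, so Q_w = V/θ_c = 9215/14.9 = 618.5 m³/d.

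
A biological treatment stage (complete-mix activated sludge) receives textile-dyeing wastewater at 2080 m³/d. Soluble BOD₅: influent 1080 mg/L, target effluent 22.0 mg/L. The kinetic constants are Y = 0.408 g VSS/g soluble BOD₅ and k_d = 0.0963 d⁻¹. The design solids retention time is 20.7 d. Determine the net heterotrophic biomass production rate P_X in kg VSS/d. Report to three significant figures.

Observed yield with endogenous decay: Y_obs = Y / (1 + k_d·θ_c) = 0.408 / (1 + 0.0963 × 20.7) = 0.408 / 2.993 = 0.1363 g VSS/g soluble BOD₅.
Substrate removed = Q·(S₀ − S) = 2080 m³/d × (1080 − 22.0) g/m³ = 2.2×10^6 g/d = 2201 kg/d.
Biomass produced: P_X = Y_obs·Q·ΔS = 0.1363 × 2201 ≈ 299.9 kg VSS/d.

P_X ≈ 300 kg VSS/d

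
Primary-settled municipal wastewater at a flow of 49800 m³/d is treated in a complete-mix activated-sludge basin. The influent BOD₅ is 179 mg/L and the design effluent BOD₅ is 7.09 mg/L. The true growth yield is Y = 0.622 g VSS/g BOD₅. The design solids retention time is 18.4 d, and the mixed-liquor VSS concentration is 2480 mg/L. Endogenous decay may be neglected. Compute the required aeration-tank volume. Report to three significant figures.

Biomass mass balance (decay neglected): V·X = Y·Q·(S₀ − S)·θ_c, so V = 0.622 × 49800 × (179 − 7.09) × 18.4 / 2480 = 39508 m³.

V ≈ 39500 m³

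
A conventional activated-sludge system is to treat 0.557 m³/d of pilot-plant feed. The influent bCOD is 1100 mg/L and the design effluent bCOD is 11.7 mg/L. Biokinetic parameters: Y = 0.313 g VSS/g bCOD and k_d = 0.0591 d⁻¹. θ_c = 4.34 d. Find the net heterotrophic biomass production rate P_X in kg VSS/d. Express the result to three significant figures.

Observed yield with endogenous decay: Y_obs = Y / (1 + k_d·θ_c) = 0.313 / (1 + 0.0591 × 4.34) = 0.313 / 1.256 = 0.2491 g VSS/g bCOD.
Mass of bCOD removed per day: Q(S₀ − S) = 0.557 × 1088 g/m³ = 0.6062 kg/d.
Net biomass production P_X = Y_obs × Q·(S₀ − S) = 0.2491 × 0.6062 = 0.1510 kg VSS/d.

P_X ≈ 0.151 kg VSS/d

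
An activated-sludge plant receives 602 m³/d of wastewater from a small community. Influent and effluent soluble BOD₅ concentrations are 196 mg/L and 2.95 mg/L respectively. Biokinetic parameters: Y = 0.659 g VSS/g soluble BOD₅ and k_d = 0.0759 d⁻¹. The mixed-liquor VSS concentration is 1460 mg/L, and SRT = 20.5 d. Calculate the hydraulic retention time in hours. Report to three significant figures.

τ ≈ 16.8 h

Steady-state biomass mass balance: V·X·(1 + k_d·θ_c) = Y·Q·(S₀ − S)·θ_c, so V = 0.659 × 602 × (196 − 2.95) × 20.5 / [1460 × (1 + 0.0759 × 20.5)] = 1.57×10^6 / 3732 = 420.7 m³.
Hydraulic retention time τ = V/Q = 420.7 / 602 = 0.6989 d = 16.77 h.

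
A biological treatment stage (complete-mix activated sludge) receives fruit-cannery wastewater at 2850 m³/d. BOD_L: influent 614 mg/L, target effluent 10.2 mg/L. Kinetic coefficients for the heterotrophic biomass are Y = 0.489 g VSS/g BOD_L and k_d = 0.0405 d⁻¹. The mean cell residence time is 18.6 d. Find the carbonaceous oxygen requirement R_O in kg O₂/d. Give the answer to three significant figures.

Observed yield with endogenous decay: Y_obs = Y / (1 + k_d·θ_c) = 0.489 / (1 + 0.0405 × 18.6) = 0.489 / 1.753 = 0.2789 g VSS/g BOD_L.
ΔS = 614 − 10.2 = 603.8 mg/L, so the substrate removal rate is 2850 × 603.8/1000 = 1721 kg BOD_L/d.
Net sludge production P_X = 0.2789 × 1721 = 479.9 kg VSS/d.
Carbonaceous O₂ demand = substrate oxidised − cell-mass equivalent = 1721 − 1.42 × 479.9 = 1039 kg O₂/d.

R_O ≈ 1040 kg O₂/d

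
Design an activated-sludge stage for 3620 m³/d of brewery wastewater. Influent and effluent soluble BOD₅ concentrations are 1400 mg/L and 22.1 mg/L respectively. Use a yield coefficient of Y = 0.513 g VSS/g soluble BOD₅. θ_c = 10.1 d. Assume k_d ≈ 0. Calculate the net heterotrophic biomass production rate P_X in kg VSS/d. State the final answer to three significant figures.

No decay correction is needed, so Y_obs = Y = 0.513.
Substrate removed = Q·(S₀ − S) = 3620 m³/d × (1400 − 22.1) g/m³ = 4.99×10^6 g/d = 4988 kg/d.
Biomass produced: P_X = Y_obs·Q·ΔS = 0.5130 × 4988 ≈ 2559 kg VSS/d.

P_X ≈ 2560 kg VSS/d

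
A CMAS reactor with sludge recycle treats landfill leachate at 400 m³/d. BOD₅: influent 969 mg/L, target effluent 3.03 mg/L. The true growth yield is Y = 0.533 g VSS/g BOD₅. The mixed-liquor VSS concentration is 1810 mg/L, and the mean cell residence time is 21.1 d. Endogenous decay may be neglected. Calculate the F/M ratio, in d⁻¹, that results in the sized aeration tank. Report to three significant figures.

V·X = Y·Q·ΔS·θ_c gives V = 0.533 × 400 × (969 − 3.03) × 21.1 / 1810 = 2401 m³.
F/M = applied load / biomass = Q·S₀/(V·X) = 400 × 969 / (2401 × 1810) = 0.08920 d⁻¹.

F/M ≈ 0.0892 d⁻¹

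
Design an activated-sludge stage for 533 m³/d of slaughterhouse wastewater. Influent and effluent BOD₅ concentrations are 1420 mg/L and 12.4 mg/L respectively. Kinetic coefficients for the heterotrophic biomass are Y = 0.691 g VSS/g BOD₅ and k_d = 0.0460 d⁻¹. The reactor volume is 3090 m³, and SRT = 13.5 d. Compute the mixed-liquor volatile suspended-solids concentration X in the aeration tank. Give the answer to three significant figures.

X ≈ 1400 mg/L

Solving the biomass balance for X: X = Y Q (S₀−S) θ_c / [V (1+k_d θ_c)] = 0.691 × 533 × (1420 − 12.4) × 13.5 / [3090 × (1 + 0.0460 × 13.5)] = 1397 mg/L.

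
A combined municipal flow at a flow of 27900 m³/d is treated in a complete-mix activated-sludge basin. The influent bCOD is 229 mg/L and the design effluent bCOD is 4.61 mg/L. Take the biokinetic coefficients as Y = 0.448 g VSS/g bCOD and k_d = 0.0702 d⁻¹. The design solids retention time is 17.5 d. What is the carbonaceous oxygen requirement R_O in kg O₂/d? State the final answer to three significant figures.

R_O ≈ 4470 kg O₂/d

Observed yield with endogenous decay: Y_obs = Y / (1 + k_d·θ_c) = 0.448 / (1 + 0.0702 × 17.5) = 0.448 / 2.228 = 0.2010 g VSS/g bCOD.
Q·(S₀ − S) = 27900 × (229 − 4.61) × 10⁻³ = 6260 kg/d removed.
Biomass synthesised: P_X = Y_obs × 6260 = 1259 kg VSS/d.
R_O = Q·ΔS − 1.42 P_X = 6260 − 1787 = 4473 kg O₂/d.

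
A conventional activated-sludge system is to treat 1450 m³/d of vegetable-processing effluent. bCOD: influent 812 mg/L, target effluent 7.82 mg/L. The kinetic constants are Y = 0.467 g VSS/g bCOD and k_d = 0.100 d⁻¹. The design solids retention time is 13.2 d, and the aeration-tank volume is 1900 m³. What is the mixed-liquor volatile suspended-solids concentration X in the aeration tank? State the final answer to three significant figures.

X ≈ 1630 mg/L

From V·X·(1 + k_d·θ_c) = Y·Q·(S₀ − S)·θ_c: X = 0.467 × 1450 × (812 − 7.82) × 13.2 / [1900 × (1 + 0.100 × 13.2)] = 1631 mg/L.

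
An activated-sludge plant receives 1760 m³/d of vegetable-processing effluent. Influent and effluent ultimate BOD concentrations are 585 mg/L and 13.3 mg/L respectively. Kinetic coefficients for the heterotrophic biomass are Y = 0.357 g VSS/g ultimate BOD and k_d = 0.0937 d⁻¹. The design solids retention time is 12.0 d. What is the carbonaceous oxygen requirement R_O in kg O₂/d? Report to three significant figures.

Observed yield with endogenous decay: Y_obs = Y / (1 + k_d·θ_c) = 0.357 / (1 + 0.0937 × 12.0) = 0.357 / 2.124 = 0.1680 g VSS/g ultimate BOD.
ΔS = 585 − 13.3 = 571.7 mg/L, so the substrate removal rate is 1760 × 571.7/1000 = 1006 kg ultimate BOD/d.
Net sludge production P_X = 0.1680 × 1006 = 169.1 kg VSS/d.
R_O = Q·(S₀ − S) − 1.42·P_X = 1006 − 1.42 × 169.1 = 766.1 kg O₂/d.

R_O ≈ 766 kg O₂/d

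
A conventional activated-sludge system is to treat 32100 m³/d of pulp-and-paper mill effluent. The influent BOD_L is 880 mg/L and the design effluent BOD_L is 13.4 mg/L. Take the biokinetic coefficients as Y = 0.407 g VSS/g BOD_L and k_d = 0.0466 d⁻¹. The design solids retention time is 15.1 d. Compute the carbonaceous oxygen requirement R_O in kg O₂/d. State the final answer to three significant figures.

R_O ≈ 18400 kg O₂/d

Observed yield with endogenous decay: Y_obs = Y / (1 + k_d·θ_c) = 0.407 / (1 + 0.0466 × 15.1) = 0.407 / 1.704 = 0.2389 g VSS/g BOD_L.
ΔS = 880 − 13.4 = 866.6 mg/L, so the substrate removal rate is 32100 × 866.6/1000 = 27818 kg BOD_L/d.
Net sludge production P_X = 0.2389 × 27818 = 6646 kg VSS/d.
R_O = Q·(S₀ − S) − 1.42·P_X = 27818 − 1.42 × 6646 = 18381 kg O₂/d.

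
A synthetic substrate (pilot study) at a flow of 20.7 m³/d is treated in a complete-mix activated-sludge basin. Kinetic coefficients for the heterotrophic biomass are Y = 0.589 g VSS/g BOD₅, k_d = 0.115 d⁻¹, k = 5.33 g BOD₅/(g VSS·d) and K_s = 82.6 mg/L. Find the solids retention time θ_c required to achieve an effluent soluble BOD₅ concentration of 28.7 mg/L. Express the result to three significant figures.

θ_c ≈ 1.44 d

From 1/θ_c = Y·k·S/(K_s + S) − k_d: Y·k·S/(K_s+S) = 0.589 × 5.33 × 28.7 / (82.6 + 28.7) = 0.8095 d⁻¹.
θ_c = 1/(μ − k_d) = 1/(0.8095 − 0.115) = 1/0.6945 = 1.440 d.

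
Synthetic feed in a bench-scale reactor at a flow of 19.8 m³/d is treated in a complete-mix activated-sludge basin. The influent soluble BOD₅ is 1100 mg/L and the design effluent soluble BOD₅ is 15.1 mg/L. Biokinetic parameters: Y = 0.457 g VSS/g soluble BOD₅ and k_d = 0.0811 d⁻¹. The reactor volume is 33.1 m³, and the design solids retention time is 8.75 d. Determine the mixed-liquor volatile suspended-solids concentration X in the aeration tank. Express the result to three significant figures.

From V·X·(1 + k_d·θ_c) = Y·Q·(S₀ − S)·θ_c: X = 0.457 × 19.8 × (1100 − 15.1) × 8.75 / [33.1 × (1 + 0.0811 × 8.75)] = 1518 mg/L.

X ≈ 1520 mg/L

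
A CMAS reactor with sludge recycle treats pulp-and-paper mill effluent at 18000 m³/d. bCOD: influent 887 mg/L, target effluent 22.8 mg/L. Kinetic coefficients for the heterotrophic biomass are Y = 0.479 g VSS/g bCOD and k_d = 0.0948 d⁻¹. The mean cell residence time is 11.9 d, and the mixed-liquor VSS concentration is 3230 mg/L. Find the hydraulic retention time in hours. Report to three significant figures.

τ ≈ 17.2 h

From the SRT design equation V = Y Q (S₀−S) θ_c / [X (1 + k_d θ_c)] = 0.479 × 18000 × (887 − 22.8) × 11.9 / [3230 × (1 + 0.0948 × 11.9)] = 8.87×10^7 / 6874 = 12899 m³.
HRT = V/Q = 12899 m³ / 18000 m³·d⁻¹ = 0.7166 d × 24 = 17.20 h.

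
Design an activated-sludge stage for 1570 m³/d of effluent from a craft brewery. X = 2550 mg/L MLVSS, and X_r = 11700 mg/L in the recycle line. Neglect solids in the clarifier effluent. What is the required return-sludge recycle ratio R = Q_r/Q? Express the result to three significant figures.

Solids balance on the clarifier gives (1+R)X = R·X_r, so R = X/(X_r − X) = 2550 / (11700 − 2550) = 0.2787.

R ≈ 0.279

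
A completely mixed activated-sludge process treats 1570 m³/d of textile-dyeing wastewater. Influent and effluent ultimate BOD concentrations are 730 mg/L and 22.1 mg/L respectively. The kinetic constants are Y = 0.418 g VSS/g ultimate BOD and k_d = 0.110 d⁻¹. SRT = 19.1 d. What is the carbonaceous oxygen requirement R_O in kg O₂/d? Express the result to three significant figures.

R_O ≈ 899 kg O₂/d

The observed yield is Y_obs = Y/(1 + k_d·θ_c) = 0.418 / (1 + 0.110 × 19.1) = 0.418 / 3.101 = 0.1348 g VSS per g ultimate BOD removed.
Q·(S₀ − S) = 1570 × (730 − 22.1) × 10⁻³ = 1111 kg/d removed.
Net sludge production P_X = 0.1348 × 1111 = 149.8 kg VSS/d.
R_O = Q·ΔS − 1.42 P_X = 1111 − 212.7 = 898.7 kg O₂/d.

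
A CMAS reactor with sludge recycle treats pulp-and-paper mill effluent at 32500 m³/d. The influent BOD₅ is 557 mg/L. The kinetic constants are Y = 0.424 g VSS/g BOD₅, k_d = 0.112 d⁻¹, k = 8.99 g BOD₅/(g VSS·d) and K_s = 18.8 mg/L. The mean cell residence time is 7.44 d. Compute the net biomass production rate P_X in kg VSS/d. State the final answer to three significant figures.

P_X ≈ 4180 kg VSS/d

Effluent substrate depends only on kinetics and SRT: S = K_s(1 + k_d θ_c) / [θ_c(Yk − k_d) − 1] = 18.8 × (1 + 0.112 × 7.44) / [7.44 × (0.424 × 8.99 − 0.112) − 1] = 34.47 / 26.53 = 1.299 mg/L.
The observed yield is Y_obs = Y/(1 + k_d·θ_c) = 0.424 / (1 + 0.112 × 7.44) = 0.424 / 1.833 = 0.2313 g VSS per g BOD₅ removed.
Substrate removed = Q·(S₀ − S) = 32500 m³/d × (557 − 1.30) g/m³ = 1.81×10^7 g/d = 18060 kg/d.
Net biomass production P_X = Y_obs × Q·(S₀ − S) = 0.2313 × 18060 = 4177 kg VSS/d.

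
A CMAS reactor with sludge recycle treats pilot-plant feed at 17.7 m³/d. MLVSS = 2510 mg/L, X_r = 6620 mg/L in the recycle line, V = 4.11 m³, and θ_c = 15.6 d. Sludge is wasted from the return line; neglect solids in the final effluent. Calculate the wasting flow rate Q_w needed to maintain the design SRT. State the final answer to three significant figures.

Q_w ≈ 0.0999 m³/d

Q_w = (V·X)/(θ_c X_r) = 4.110 × 2510 / (15.6 × 6620) = 0.09989 m³/d.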